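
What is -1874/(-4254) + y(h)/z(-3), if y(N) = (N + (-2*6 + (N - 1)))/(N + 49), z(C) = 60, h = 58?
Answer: 2078207/4551780 ≈ 0.45657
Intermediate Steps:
y(N) = (-13 + 2*N)/(49 + N) (y(N) = (N + (-12 + (-1 + N)))/(49 + N) = (N + (-13 + N))/(49 + N) = (-13 + 2*N)/(49 + N))
-1874/(-4254) + y(h)/z(-3) = -1874/(-4254) + ((-13 + 2*58)/(49 + 58))/60 = -1874*(-1/4254) + ((-13 + 116)/107)*(1/60) = 937/2127 + ((1/107)*103)*(1/60) = 937/2127 + (103/107)*(1/60) = 937/2127 + 103/6420 = 2078207/4551780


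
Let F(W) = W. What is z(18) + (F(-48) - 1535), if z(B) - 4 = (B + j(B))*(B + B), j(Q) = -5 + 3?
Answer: -1003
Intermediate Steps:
j(Q) = -2
z(B) = 4 + 2*B*(-2 + B) (z(B) = 4 + (B - 2)*(B + B) = 4 + (-2 + B)*(2*B) = 4 + 2*B*(-2 + B))
z(18) + (F(-48) - 1535) = (4 - 4*18 + 2*18²) + (-48 - 1535) = (4 - 72 + 2*324) - 1583 = (4 - 72 + 648) - 1583 = 580 - 1583 = -1003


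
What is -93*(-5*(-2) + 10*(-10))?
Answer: 8370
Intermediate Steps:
-93*(-5*(-2) + 10*(-10)) = -93*(10 - 100) = -93*(-90) = -1*(-8370) = 8370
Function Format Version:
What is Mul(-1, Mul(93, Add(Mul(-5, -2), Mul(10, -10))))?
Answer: 8370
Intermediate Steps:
Mul(-1, Mul(93, Add(Mul(-5, -2), Mul(10, -10)))) = Mul(-1, Mul(93, Add(10, -100))) = Mul(-1, Mul(93, -90)) = Mul(-1, -8370) = 8370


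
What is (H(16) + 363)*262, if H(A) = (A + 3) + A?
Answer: 104276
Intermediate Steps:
H(A) = 3 + 2*A (H(A) = (3 + A) + A = 3 + 2*A)
(H(16) + 363)*262 = ((3 + 2*16) + 363)*262 = ((3 + 32) + 363)*262 = (35 + 363)*262 = 398*262 = 104276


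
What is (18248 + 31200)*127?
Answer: 6279896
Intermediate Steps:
(18248 + 31200)*127 = 49448*127 = 6279896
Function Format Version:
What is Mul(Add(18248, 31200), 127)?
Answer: 6279896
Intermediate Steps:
Mul(Add(18248, 31200), 127) = Mul(49448, 127) = 6279896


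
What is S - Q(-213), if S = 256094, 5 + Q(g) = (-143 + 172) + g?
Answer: 256283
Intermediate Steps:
Q(g) = 24 + g (Q(g) = -5 + ((-143 + 172) + g) = -5 + (29 + g) = 24 + g)
S - Q(-213) = 256094 - (24 - 213) = 256094 - 1*(-189) = 256094 + 189 = 256283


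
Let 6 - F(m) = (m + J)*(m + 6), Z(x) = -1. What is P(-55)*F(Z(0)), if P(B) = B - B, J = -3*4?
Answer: 0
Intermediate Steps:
J = -12
F(m) = 6 - (-12 + m)*(6 + m) (F(m) = 6 - (m - 12)*(m + 6) = 6 - (-12 + m)*(6 + m))
P(B) = 0
P(-55)*F(Z(0)) = 0*(78 - 1*(-1)² + 6*(-1)) = 0*(78 - 1*1 - 6) = 0*(78 - 1 - 6) = 0*71 = 0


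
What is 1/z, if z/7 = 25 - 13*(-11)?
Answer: 1/1176 ≈ 0.00085034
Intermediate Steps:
z = 1176 (z = 7*(25 - 13*(-11)) = 7*(25 + 143) = 7*168 = 1176)
1/z = 1/1176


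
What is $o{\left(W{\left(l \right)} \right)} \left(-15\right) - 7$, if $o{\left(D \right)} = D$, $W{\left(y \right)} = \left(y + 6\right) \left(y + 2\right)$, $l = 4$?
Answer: $-907$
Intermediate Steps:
$W{\left(y \right)} = \left(2 + y\right) \left(6 + y\right)$ ($W{\left(y \right)} = \left(6 + y\right) \left(2 + y\right) = \left(2 + y\right) \left(6 + y\right)$)
$o{\left(W{\left(l \right)} \right)} \left(-15\right) - 7 = \left(12 + 4^{2} + 8 \cdot 4\right) \left(-15\right) - 7 = \left(12 + 16 + 32\right) \left(-15\right) - 7 = 60 \left(-15\right) - 7 = -900 - 7 = -907$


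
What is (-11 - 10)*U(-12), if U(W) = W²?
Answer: -3024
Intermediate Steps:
(-11 - 10)*U(-12) = (-11 - 10)*(-12)² = -21*144 = -3024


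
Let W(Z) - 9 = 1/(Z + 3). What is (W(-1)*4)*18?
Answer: 684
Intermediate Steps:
W(Z) = 9 + 1/(3 + Z) (W(Z) = 9 + 1/(Z + 3) = 9 + 1/(3 + Z))
(W(-1)*4)*18 = (((28 + 9*(-1))/(3 - 1))*4)*18 = (((28 - 9)/2)*4)*18 = (((½)*19)*4)*18 = ((19/2)*4)*18 = 38*18 = 684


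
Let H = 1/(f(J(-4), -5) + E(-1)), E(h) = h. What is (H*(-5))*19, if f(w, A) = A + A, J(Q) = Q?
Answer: 95/11 ≈ 8.6364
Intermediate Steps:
f(w, A) = 2*A
H = -1/11 (H = 1/(2*(-5) - 1) = 1/(-10 - 1) = 1/(-11) = -1/11 ≈ -0.090909)
(H*(-5))*19 = -1/11*(-5)*19 = (5/11)*19 = 95/11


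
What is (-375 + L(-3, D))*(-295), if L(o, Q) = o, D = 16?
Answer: 111510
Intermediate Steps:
(-375 + L(-3, D))*(-295) = (-375 - 3)*(-295) = -378*(-295) = 111510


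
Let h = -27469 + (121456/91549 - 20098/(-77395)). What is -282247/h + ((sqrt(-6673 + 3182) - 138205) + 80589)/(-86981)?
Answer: 185161464158991124453/16928117836567482613 - I*sqrt(3491)/86981 ≈ 10.938 - 0.00067928*I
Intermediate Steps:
h = -194618569993073/7085434855 (h = -27469 + (121456*(1/91549) - 20098*(-1/77395)) = -27469 + (121456/91549 + 20098/77395) = -27469 + 11240038922/7085434855 = -194618569993073/7085434855 ≈ -27467.)
-282247/h + ((sqrt(-6673 + 3182) - 138205) + 80589)/(-86981) = -282247/(-194618569993073/7085434855) + ((sqrt(-6673 + 3182) - 138205) + 80589)/(-86981) = -282247*(-7085434855/194618569993073) + ((sqrt(-3491) - 138205) + 80589)*(-1/86981) = 1999842731519185/194618569993073 + ((I*sqrt(3491) - 138205) + 80589)*(-1/86981) = 1999842731519185/194618569993073 + ((-138205 + I*sqrt(3491)) + 80589)*(-1/86981) = 1999842731519185/194618569993073 + (-57616 + I*sqrt(3491))*(-1/86981) = 1999842731519185/194618569993073 + (57616/86981 - I*sqrt(3491)/86981) = 185161464158991124453/16928117836567482613 - I*sqrt(3491)/86981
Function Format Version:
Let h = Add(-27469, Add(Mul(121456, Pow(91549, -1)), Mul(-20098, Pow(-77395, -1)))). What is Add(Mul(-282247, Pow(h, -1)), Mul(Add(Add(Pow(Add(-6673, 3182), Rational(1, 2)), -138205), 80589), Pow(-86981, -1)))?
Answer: Add(Rational(185161464158991124453, 16928117836567482613), Mul(Rational(-1, 86981), I, Pow(3491, Rational(1, 2)))) ≈ Add(10.938, Mul(-0.00067928, I))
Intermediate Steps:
h = Rational(-194618569993073, 7085434855) (h = Add(-27469, Add(Mul(121456, Rational(1, 91549)), Mul(-20098, Rational(-1, 77395)))) = Add(-27469, Add(Rational(121456, 91549), Rational(20098, 77395))) = Add(-27469, Rational(11240038922, 7085434855)) = Rational(-194618569993073, 7085434855) ≈ -27467.)
Add(Mul(-282247, Pow(h, -1)), Mul(Add(Add(Pow(Add(-6673, 3182), Rational(1, 2)), -138205), 80589), Pow(-86981, -1))) = Add(Mul(-282247, Pow(Rational(-194618569993073, 7085434855), -1)), Mul(Add(Add(Pow(Add(-6673, 3182), Rational(1, 2)), -138205), 80589), Pow(-86981, -1))) = Add(Mul(-282247, Rational(-7085434855, 194618569993073)), Mul(Add(Add(Pow(-3491, Rational(1, 2)), -138205), 80589), Rational(-1, 86981))) = Add(Rational(1999842731519185, 194618569993073), Mul(Add(Add(Mul(I, Pow(3491, Rational(1, 2))), -138205), 80589), Rational(-1, 86981))) = Add(Rational(1999842731519185, 194618569993073), Mul(Add(Add(-138205, Mul(I, Pow(3491, Rational(1, 2)))), 80589), Rational(-1, 86981))) = Add(Rational(1999842731519185, 194618569993073), Mul(Add(-57616, Mul(I, Pow(3491, Rational(1, 2)))), Rational(-1, 86981))) = Add(Rational(1999842731519185, 194618569993073), Add(Rational(57616, 86981), Mul(Rational(-1, 86981), I, Pow(3491, Rational(1, 2))))) = Add(Rational(185161464158991124453, 16928117836567482613), Mul(Rational(-1, 86981), I, Pow(3491, Rational(1, 2))))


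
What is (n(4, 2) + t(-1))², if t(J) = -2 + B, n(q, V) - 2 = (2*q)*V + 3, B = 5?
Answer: 576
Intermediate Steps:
n(q, V) = 5 + 2*V*q (n(q, V) = 2 + ((2*q)*V + 3) = 2 + (2*V*q + 3) = 2 + (3 + 2*V*q) = 5 + 2*V*q)
t(J) = 3 (t(J) = -2 + 5 = 3)
(n(4, 2) + t(-1))² = ((5 + 2*2*4) + 3)² = ((5 + 16) + 3)² = (21 + 3)² = 24² = 576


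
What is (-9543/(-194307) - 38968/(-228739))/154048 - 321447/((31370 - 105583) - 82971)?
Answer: 11462865053757699195/5605209335827537408 ≈ 2.0450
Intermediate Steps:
(-9543/(-194307) - 38968/(-228739))/154048 - 321447/((31370 - 105583) - 82971) = (-9543*(-1/194307) - 38968*(-1/228739))*(1/154048) - 321447/(-74213 - 82971) = (3181/64769 + 38968/228739)*(1/154048) - 321447/(-157184) = (3251537151/14815196291)*(1/154048) - 321447*(-1/157184) = 3251537151/2282251358235968 + 321447/157184 = 11462865053757699195/5605209335827537408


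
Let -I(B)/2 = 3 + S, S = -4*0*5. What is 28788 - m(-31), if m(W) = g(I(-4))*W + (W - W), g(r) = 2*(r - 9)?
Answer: 27858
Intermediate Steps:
S = 0 (S = 0*5 = 0)
I(B) = -6 (I(B) = -2*(3 + 0) = -2*3 = -6)
g(r) = -18 + 2*r (g(r) = 2*(-9 + r) = -18 + 2*r)
m(W) = -30*W (m(W) = (-18 + 2*(-6))*W + (W - W) = (-18 - 12)*W + 0 = -30*W + 0 = -30*W)
28788 - m(-31) = 28788 - (-30)*(-31) = 28788 - 1*930 = 28788 - 930 = 27858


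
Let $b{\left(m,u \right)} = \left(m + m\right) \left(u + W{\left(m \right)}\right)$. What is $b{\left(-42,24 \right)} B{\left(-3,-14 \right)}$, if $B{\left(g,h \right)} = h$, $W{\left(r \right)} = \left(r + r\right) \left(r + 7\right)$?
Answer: $3485664$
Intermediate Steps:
$W{\left(r \right)} = 2 r \left(7 + r\right)$
$b{\left(m,u \right)} = 2 m \left(u + 2 m \left(7 + m\right)\right)$ ($b{\left(m,u \right)} = \left(m + m\right) \left(u + 2 m \left(7 + m\right)\right) = 2 m \left(u + 2 m \left(7 + m\right)\right)$)
$b{\left(-42,24 \right)} B{\left(-3,-14 \right)} = 2 \left(-42\right) \left(24 + 2 \left(-42\right) \left(7 - 42\right)\right) \left(-14\right) = 2 \left(-42\right) \left(24 + 2 \left(-42\right) \left(-35\right)\right) \left(-14\right) = 2 \left(-42\right) \left(24 + 2940\right) \left(-14\right) = 2 \left(-42\right) 2964 \left(-14\right) = \left(-248976\right) \left(-14\right) = 3485664$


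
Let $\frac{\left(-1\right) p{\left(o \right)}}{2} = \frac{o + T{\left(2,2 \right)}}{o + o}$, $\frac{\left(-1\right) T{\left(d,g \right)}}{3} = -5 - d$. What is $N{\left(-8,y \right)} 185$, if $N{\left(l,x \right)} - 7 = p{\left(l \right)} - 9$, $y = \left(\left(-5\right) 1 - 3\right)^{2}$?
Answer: $- \frac{555}{8} \approx -69.375$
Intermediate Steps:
$T{\left(d,g \right)} = 15 + 3 d$ ($T{\left(d,g \right)} = - 3 \left(-5 - d\right) = 15 + 3 d$)
$y = 64$ ($y = \left(-5 - 3\right)^{2} = \left(-8\right)^{2} = 64$)
$p{\left(o \right)} = - \frac{21 + o}{o}$ ($p{\left(o \right)} = - 2 \frac{o + \left(15 + 3 \cdot 2\right)}{o + o} = - 2 \frac{o + \left(15 + 6\right)}{2 o} = - 2 \left(o + 21\right) \frac{1}{2 o} = - 2 \left(21 + o\right) \frac{1}{2 o} = - 2 \frac{21 + o}{2 o} = - \frac{21 + o}{o}$)
$N{\left(l,x \right)} = -2 + \frac{-21 - l}{l}$ ($N{\left(l,x \right)} = 7 + \left(\frac{-21 - l}{l} - 9\right) = 7 - \left(9 - \frac{-21 - l}{l}\right) = -2 + \frac{-21 - l}{l}$)
$N{\left(-8,y \right)} 185 = \left(-3 - \frac{21}{-8}\right) 185 = \left(-3 - - \frac{21}{8}\right) 185 = \left(-3 + \frac{21}{8}\right) 185 = \left(- \frac{3}{8}\right) 185 = - \frac{555}{8}$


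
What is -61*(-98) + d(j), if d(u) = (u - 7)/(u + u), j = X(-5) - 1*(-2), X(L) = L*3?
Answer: 77724/13 ≈ 5978.8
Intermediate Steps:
X(L) = 3*L
j = -13 (j = 3*(-5) - 1*(-2) = -15 + 2 = -13)
d(u) = (-7 + u)/(2*u) (d(u) = (-7 + u)/((2*u)) = (-7 + u)*(1/(2*u)) = (-7 + u)/(2*u))
-61*(-98) + d(j) = -61*(-98) + (1/2)*(-7 - 13)/(-13) = 5978 + (1/2)*(-1/13)*(-20) = 5978 + 10/13 = 77724/13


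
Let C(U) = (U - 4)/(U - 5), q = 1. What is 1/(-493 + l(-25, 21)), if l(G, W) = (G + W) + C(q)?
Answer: -4/1985 ≈ -0.0020151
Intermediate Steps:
C(U) = (-4 + U)/(-5 + U)
l(G, W) = ¾ + G + W (l(G, W) = (G + W) + (-4 + 1)/(-5 + 1) = (G + W) - 3/(-4) = (G + W) - ¼*(-3) = (G + W) + ¾ = ¾ + G + W)
1/(-493 + l(-25, 21)) = 1/(-493 + (¾ - 25 + 21)) = 1/(-493 - 13/4) = 1/(-1985/4) = -4/1985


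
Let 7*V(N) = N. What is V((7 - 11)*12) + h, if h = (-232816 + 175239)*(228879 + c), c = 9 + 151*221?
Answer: -105700605149/7 ≈ -1.5100e+10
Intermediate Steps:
V(N) = N/7
c = 33380 (c = 9 + 33371 = 33380)
h = -15100086443 (h = (-232816 + 175239)*(228879 + 33380) = -57577*262259 = -15100086443)
V((7 - 11)*12) + h = ((7 - 11)*12)/7 - 15100086443 = (-4*12)/7 - 15100086443 = (⅐)*(-48) - 15100086443 = -48/7 - 15100086443 = -105700605149/7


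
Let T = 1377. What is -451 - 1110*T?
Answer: -1528921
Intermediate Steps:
-451 - 1110*T = -451 - 1110*1377 = -451 - 1528470 = -1528921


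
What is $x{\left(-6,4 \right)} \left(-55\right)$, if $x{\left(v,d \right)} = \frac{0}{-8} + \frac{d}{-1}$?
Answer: $220$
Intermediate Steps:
$x{\left(v,d \right)} = - d$ ($x{\left(v,d \right)} = 0 \left(- \frac{1}{8}\right) + d \left(-1\right) = 0 - d = - d$)
$x{\left(-6,4 \right)} \left(-55\right) = \left(-1\right) 4 \left(-55\right) = \left(-4\right) \left(-55\right) = 220$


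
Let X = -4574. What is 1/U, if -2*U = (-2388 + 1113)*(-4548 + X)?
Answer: -1/5815275 ≈ -1.7196e-7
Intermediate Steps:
U = -5815275 (U = -(-2388 + 1113)*(-4548 - 4574)/2 = -(-1275)*(-9122)/2 = -1/2*11630550 = -5815275)
1/U = 1/(-5815275) = -1/5815275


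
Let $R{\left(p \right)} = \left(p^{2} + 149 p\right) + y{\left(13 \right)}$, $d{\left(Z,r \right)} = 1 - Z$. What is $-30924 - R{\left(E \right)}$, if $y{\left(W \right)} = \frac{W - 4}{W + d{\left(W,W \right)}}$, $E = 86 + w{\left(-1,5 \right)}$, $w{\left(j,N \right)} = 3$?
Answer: $-52115$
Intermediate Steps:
$E = 89$ ($E = 86 + 3 = 89$)
$y{\left(W \right)} = -4 + W$ ($y{\left(W \right)} = \frac{W - 4}{W - \left(-1 + W\right)} = \frac{-4 + W}{1} = \left(-4 + W\right) 1 = -4 + W$)
$R{\left(p \right)} = 9 + p^{2} + 149 p$ ($R{\left(p \right)} = \left(p^{2} + 149 p\right) + \left(-4 + 13\right) = \left(p^{2} + 149 p\right) + 9 = 9 + p^{2} + 149 p$)
$-30924 - R{\left(E \right)} = -30924 - \left(9 + 89^{2} + 149 \cdot 89\right) = -30924 - \left(9 + 7921 + 13261\right) = -30924 - 21191 = -52115$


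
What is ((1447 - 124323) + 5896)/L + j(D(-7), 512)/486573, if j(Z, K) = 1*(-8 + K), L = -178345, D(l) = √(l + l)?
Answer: 3800613028/5785190779 ≈ 0.65696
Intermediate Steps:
D(l) = √2*√l (D(l) = √(2*l) = √2*√l)
j(Z, K) = -8 + K
((1447 - 124323) + 5896)/L + j(D(-7), 512)/486573 = ((1447 - 124323) + 5896)/(-178345) + (-8 + 512)/486573 = (-122876 + 5896)*(-1/178345) + 504*(1/486573) = -116980*(-1/178345) + 168/162191 = 23396/35669 + 168/162191 = 3800613028/5785190779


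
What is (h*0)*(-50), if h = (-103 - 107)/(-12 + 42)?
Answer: 0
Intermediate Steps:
h = -7 (h = -210/30 = -210*1/30 = -7)
(h*0)*(-50) = -7*0*(-50) = 0*(-50) = 0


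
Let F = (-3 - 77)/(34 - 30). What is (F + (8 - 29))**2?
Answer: 1681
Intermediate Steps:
F = -20 (F = -80/4 = -80*1/4 = -20)
(F + (8 - 29))**2 = (-20 + (8 - 29))**2 = (-20 - 21)**2 = (-41)**2 = 1681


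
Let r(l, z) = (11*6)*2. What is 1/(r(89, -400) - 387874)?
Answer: -1/387742 ≈ -2.5790e-6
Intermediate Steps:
r(l, z) = 132 (r(l, z) = 66*2 = 132)
1/(r(89, -400) - 387874) = 1/(132 - 387874) = 1/(-387742) = -1/387742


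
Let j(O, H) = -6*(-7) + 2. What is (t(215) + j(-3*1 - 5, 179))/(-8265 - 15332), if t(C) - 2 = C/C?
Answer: -47/23597 ≈ -0.0019918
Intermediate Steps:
j(O, H) = 44 (j(O, H) = 42 + 2 = 44)
t(C) = 3 (t(C) = 2 + C/C = 2 + 1 = 3)
(t(215) + j(-3*1 - 5, 179))/(-8265 - 15332) = (3 + 44)/(-8265 - 15332) = 47/(-23597) = 47*(-1/23597) = -47/23597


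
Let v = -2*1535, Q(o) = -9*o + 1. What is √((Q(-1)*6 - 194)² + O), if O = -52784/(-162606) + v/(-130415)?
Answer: √80750689980950851441278/2120626149 ≈ 134.00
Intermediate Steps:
Q(o) = 1 - 9*o
v = -3070
O = 738302578/2120626149 (O = -52784/(-162606) - 3070/(-130415) = -52784*(-1/162606) - 3070*(-1/130415) = 26392/81303 + 614/26083 = 738302578/2120626149 ≈ 0.34815)
√((Q(-1)*6 - 194)² + O) = √(((1 - 9*(-1))*6 - 194)² + 738302578/2120626149) = √(((1 + 9)*6 - 194)² + 738302578/2120626149) = √((10*6 - 194)² + 738302578/2120626149) = √((60 - 194)² + 738302578/2120626149) = √((-134)² + 738302578/2120626149) = √(17956 + 738302578/2120626149) = √(38078701434022/2120626149) = √80750689980950851441278/2120626149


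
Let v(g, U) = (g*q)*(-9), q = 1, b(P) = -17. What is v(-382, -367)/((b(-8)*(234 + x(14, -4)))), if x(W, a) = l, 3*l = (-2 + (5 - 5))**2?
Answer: -5157/6001 ≈ -0.85936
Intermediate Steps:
l = 4/3 (l = (-2 + (5 - 5))**2/3 = (-2 + 0)**2/3 = (1/3)*(-2)**2 = (1/3)*4 = 4/3 ≈ 1.3333)
x(W, a) = 4/3
v(g, U) = -9*g (v(g, U) = (g*1)*(-9) = g*(-9) = -9*g)
v(-382, -367)/((b(-8)*(234 + x(14, -4)))) = (-9*(-382))/((-17*(234 + 4/3))) = 3438/((-17*706/3)) = 3438/(-12002/3) = 3438*(-3/12002) = -5157/6001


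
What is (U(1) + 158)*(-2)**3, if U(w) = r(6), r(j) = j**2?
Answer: -1552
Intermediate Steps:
U(w) = 36 (U(w) = 6**2 = 36)
(U(1) + 158)*(-2)**3 = (36 + 158)*(-2)**3 = 194*(-8) = -1552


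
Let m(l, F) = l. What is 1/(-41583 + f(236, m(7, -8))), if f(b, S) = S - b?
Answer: -1/41812 ≈ -2.3917e-5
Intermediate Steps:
1/(-41583 + f(236, m(7, -8))) = 1/(-41583 + (7 - 1*236)) = 1/(-41583 + (7 - 236)) = 1/(-41583 - 229) = 1/(-41812) = -1/41812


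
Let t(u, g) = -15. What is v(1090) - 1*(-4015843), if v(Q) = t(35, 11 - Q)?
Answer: 4015828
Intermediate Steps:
v(Q) = -15
v(1090) - 1*(-4015843) = -15 - 1*(-4015843) = -15 + 4015843 = 4015828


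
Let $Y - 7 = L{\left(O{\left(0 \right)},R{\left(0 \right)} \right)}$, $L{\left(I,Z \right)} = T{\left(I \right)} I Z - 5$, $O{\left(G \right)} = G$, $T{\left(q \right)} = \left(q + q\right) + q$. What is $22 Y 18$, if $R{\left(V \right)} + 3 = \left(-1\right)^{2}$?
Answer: $792$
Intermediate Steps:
$T{\left(q \right)} = 3 q$ ($T{\left(q \right)} = 2 q + q = 3 q$)
$R{\left(V \right)} = -2$ ($R{\left(V \right)} = -3 + \left(-1\right)^{2} = -3 + 1 = -2$)
$L{\left(I,Z \right)} = -5 + 3 Z I^{2}$ ($L{\left(I,Z \right)} = 3 I I Z - 5 = 3 I^{2} Z - 5 = 3 Z I^{2} - 5 = -5 + 3 Z I^{2}$)
$Y = 2$ ($Y = 7 - \left(5 + 6 \cdot 0^{2}\right) = 7 - \left(5 + 6 \cdot 0\right) = 7 + \left(-5 + 0\right) = 7 - 5 = 2$)
$22 Y 18 = 22 \cdot 2 \cdot 18 = 44 \cdot 18 = 792$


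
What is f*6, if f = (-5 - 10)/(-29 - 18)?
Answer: 90/47 ≈ 1.9149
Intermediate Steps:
f = 15/47 (f = -15/(-47) = -15*(-1/47) = 15/47 ≈ 0.31915)
f*6 = (15/47)*6 = 90/47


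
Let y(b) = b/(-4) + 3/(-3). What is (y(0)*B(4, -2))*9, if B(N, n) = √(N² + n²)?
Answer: -18*√5 ≈ -40.249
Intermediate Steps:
y(b) = -1 - b/4 (y(b) = b*(-¼) + 3*(-⅓) = -b/4 - 1 = -1 - b/4)
(y(0)*B(4, -2))*9 = ((-1 - ¼*0)*√(4² + (-2)²))*9 = ((-1 + 0)*√(16 + 4))*9 = -√20*9 = -2*√5*9 = -18*√5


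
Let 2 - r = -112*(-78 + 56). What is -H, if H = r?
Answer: 2462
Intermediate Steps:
r = -2462 (r = 2 - (-112)*(-78 + 56) = 2 - (-112)*(-22) = 2 - 1*2464 = 2 - 2464 = -2462)
H = -2462
-H = -1*(-2462) = 2462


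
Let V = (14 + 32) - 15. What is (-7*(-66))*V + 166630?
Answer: 180952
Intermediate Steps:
V = 31 (V = 46 - 15 = 31)
(-7*(-66))*V + 166630 = -7*(-66)*31 + 166630 = 462*31 + 166630 = 14322 + 166630 = 180952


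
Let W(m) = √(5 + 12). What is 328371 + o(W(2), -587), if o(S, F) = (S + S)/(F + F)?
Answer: 328371 - √17/587 ≈ 3.2837e+5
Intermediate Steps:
W(m) = √17
o(S, F) = S/F (o(S, F) = (2*S)/((2*F)) = (2*S)*(1/(2*F)) = S/F)
328371 + o(W(2), -587) = 328371 + √17/(-587) = 328371 + √17*(-1/587) = 328371 - √17/587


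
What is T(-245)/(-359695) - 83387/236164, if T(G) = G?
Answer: -855315051/2427057428 ≈ -0.35241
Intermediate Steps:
T(-245)/(-359695) - 83387/236164 = -245/(-359695) - 83387/236164 = -245*(-1/359695) - 83387*1/236164 = 7/10277 - 83387/236164 = -855315051/2427057428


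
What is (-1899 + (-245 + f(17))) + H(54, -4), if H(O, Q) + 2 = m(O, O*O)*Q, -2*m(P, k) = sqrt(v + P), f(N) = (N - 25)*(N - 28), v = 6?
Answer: -2058 + 4*sqrt(15) ≈ -2042.5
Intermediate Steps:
f(N) = (-28 + N)*(-25 + N) (f(N) = (-25 + N)*(-28 + N) = (-28 + N)*(-25 + N))
m(P, k) = -sqrt(6 + P)/2
H(O, Q) = -2 - Q*sqrt(6 + O)/2 (H(O, Q) = -2 + (-sqrt(6 + O)/2)*Q = -2 - Q*sqrt(6 + O)/2)
(-1899 + (-245 + f(17))) + H(54, -4) = (-1899 + (-245 + (700 + 17**2 - 53*17))) + (-2 - 1/2*(-4)*sqrt(6 + 54)) = (-1899 + (-245 + (700 + 289 - 901))) + (-2 - 1/2*(-4)*sqrt(60)) = (-1899 + (-245 + 88)) + (-2 - 1/2*(-4)*2*sqrt(15)) = (-1899 - 157) + (-2 + 4*sqrt(15)) = -2056 + (-2 + 4*sqrt(15)) = -2058 + 4*sqrt(15)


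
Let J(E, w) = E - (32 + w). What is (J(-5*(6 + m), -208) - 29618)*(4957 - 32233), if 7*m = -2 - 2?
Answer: 5626602384/7 ≈ 8.0380e+8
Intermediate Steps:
m = -4/7 (m = (-2 - 2)/7 = (⅐)*(-4) = -4/7 ≈ -0.57143)
J(E, w) = -32 + E - w (J(E, w) = E + (-32 - w) = -32 + E - w)
(J(-5*(6 + m), -208) - 29618)*(4957 - 32233) = ((-32 - 5*(6 - 4/7) - 1*(-208)) - 29618)*(4957 - 32233) = ((-32 - 5*38/7 + 208) - 29618)*(-27276) = ((-32 - 190/7 + 208) - 29618)*(-27276) = (1042/7 - 29618)*(-27276) = -206284/7*(-27276) = 5626602384/7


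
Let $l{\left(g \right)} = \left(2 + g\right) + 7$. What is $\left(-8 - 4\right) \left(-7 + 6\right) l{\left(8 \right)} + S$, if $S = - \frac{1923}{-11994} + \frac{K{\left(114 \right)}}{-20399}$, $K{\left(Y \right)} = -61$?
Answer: $\frac{16650580845}{81555202} \approx 204.16$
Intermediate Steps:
$l{\left(g \right)} = 9 + g$
$S = \frac{13319637}{81555202}$ ($S = - \frac{1923}{-11994} - \frac{61}{-20399} = \left(-1923\right) \left(- \frac{1}{11994}\right) - - \frac{61}{20399} = \frac{641}{3998} + \frac{61}{20399} = \frac{13319637}{81555202} \approx 0.16332$)
$\left(-8 - 4\right) \left(-7 + 6\right) l{\left(8 \right)} + S = \left(-8 - 4\right) \left(-7 + 6\right) \left(9 + 8\right) + \frac{13319637}{81555202} = \left(-12\right) \left(-1\right) 17 + \frac{13319637}{81555202} = 12 \cdot 17 + \frac{13319637}{81555202} = 204 + \frac{13319637}{81555202} = \frac{16650580845}{81555202}$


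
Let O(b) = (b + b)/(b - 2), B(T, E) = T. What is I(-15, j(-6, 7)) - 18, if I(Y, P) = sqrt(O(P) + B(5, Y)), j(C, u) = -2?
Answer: -18 + sqrt(6) ≈ -15.551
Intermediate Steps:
O(b) = 2*b/(-2 + b) (O(b) = (2*b)/(-2 + b) = 2*b/(-2 + b))
I(Y, P) = sqrt(5 + 2*P/(-2 + P)) (I(Y, P) = sqrt(2*P/(-2 + P) + 5) = sqrt(5 + 2*P/(-2 + P)))
I(-15, j(-6, 7)) - 18 = sqrt((-10 + 7*(-2))/(-2 - 2)) - 18 = sqrt((-10 - 14)/(-4)) - 18 = sqrt(-1/4*(-24)) - 18 = sqrt(6) - 18 = -18 + sqrt(6)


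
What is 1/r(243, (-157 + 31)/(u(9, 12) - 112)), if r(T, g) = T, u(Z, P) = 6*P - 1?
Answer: 1/243 ≈ 0.0041152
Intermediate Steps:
u(Z, P) = -1 + 6*P
1/r(243, (-157 + 31)/(u(9, 12) - 112)) = 1/243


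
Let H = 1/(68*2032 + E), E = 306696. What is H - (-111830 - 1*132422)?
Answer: 108660875745/444872 ≈ 2.4425e+5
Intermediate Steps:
H = 1/444872 (H = 1/(68*2032 + 306696) = 1/(138176 + 306696) = 1/444872 ≈ 2.2478e-6)
H - (-111830 - 1*132422) = 1/444872 - (-111830 - 1*132422) = 1/444872 - (-111830 - 132422) = 1/444872 - 1*(-244252) = 1/444872 + 244252 = 108660875745/444872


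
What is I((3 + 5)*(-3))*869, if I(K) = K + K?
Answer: -41712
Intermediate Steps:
I(K) = 2*K
I((3 + 5)*(-3))*869 = (2*((3 + 5)*(-3)))*869 = (2*(8*(-3)))*869 = (2*(-24))*869 = -48*869 = -41712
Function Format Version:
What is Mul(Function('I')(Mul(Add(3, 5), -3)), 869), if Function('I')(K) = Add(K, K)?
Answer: -41712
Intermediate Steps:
Function('I')(K) = Mul(2, K)
Mul(Function('I')(Mul(Add(3, 5), -3)), 869) = Mul(Mul(2, Mul(Add(3, 5), -3)), 869) = Mul(Mul(2, Mul(8, -3)), 869) = Mul(Mul(2, -24), 869) = Mul(-48, 869) = -41712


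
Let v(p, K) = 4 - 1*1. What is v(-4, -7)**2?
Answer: 9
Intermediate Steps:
v(p, K) = 3 (v(p, K) = 4 - 1 = 3)
v(-4, -7)**2 = 3**2 = 9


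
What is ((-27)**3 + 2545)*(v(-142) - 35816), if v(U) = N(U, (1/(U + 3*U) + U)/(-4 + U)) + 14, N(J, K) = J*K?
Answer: 179854955225/292 ≈ 6.1594e+8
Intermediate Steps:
v(U) = 14 + U*(U + 1/(4*U))/(-4 + U) (v(U) = U*((1/(U + 3*U) + U)/(-4 + U)) + 14 = U*((1/(4*U) + U)/(-4 + U)) + 14 = U*((U + 1/(4*U))/(-4 + U)) + 14 = U*(U + 1/(4*U))/(-4 + U) + 14 = 14 + U*(U + 1/(4*U))/(-4 + U))
((-27)**3 + 2545)*(v(-142) - 35816) = ((-27)**3 + 2545)*((-223/4 + (-142)**2 + 14*(-142))/(-4 - 142) - 35816) = (-19683 + 2545)*((-223/4 + 20164 - 1988)/(-146) - 35816) = -17138*(-1/146*72481/4 - 35816) = -17138*(-72481/584 - 35816) = -17138*(-20989025/584) = 179854955225/292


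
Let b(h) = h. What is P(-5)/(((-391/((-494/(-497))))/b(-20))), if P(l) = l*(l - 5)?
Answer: 494000/194327 ≈ 2.5421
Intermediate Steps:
P(l) = l*(-5 + l)
P(-5)/(((-391/((-494/(-497))))/b(-20))) = (-5*(-5 - 5))/((-391/((-494/(-497)))/(-20))) = (-5*(-10))/((-391/((-494*(-1/497)))*(-1/20))) = 50/((-391/494/497*(-1/20))) = 50/((-391*497/494*(-1/20))) = 50/((-194327/494*(-1/20))) = 50/(194327/9880) = 50*(9880/194327) = 494000/194327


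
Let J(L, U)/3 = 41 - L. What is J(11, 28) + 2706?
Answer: 2796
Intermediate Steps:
J(L, U) = 123 - 3*L (J(L, U) = 3*(41 - L) = 123 - 3*L)
J(11, 28) + 2706 = (123 - 3*11) + 2706 = (123 - 33) + 2706 = 90 + 2706 = 2796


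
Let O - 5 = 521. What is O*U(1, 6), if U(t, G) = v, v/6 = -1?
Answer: -3156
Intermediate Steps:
O = 526 (O = 5 + 521 = 526)
v = -6 (v = 6*(-1) = -6)
U(t, G) = -6
O*U(1, 6) = 526*(-6) = -3156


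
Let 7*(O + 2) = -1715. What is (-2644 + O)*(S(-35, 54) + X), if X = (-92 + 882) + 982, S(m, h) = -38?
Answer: -5012994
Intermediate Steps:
O = -247 (O = -2 + (1/7)*(-1715) = -2 - 245 = -247)
X = 1772 (X = 790 + 982 = 1772)
(-2644 + O)*(S(-35, 54) + X) = (-2644 - 247)*(-38 + 1772) = -2891*1734 = -5012994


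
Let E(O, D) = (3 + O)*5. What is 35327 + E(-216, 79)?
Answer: 34262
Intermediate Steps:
E(O, D) = 15 + 5*O
35327 + E(-216, 79) = 35327 + (15 + 5*(-216)) = 35327 + (15 - 1080) = 35327 - 1065 = 34262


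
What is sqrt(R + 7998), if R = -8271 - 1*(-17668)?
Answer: 7*sqrt(355) ≈ 131.89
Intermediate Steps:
R = 9397 (R = -8271 + 17668 = 9397)
sqrt(R + 7998) = sqrt(9397 + 7998) = sqrt(17395) = 7*sqrt(355)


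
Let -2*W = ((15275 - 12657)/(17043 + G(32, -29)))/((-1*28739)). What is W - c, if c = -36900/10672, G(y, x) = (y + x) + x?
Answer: 118845767/34371844 ≈ 3.4576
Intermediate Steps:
G(y, x) = y + 2*x (G(y, x) = (x + y) + x = y + 2*x)
W = 1/373607 (W = -(15275 - 12657)/(17043 + (32 + 2*(-29)))/(2*((-1*28739))) = -2618/(17043 + (32 - 58))/(2*(-28739)) = -2618/(17043 - 26)*(-1)/(2*28739) = -2618/17017*(-1)/(2*28739) = -2618*(1/17017)*(-1)/(2*28739) = -(-1)/(13*28739) = -½*(-2/373607) = 1/373607 ≈ 2.6766e-6)
c = -9225/2668 (c = -36900*1/10672 = -9225/2668 ≈ -3.4576)
W - c = 1/373607 - 1*(-9225/2668) = 1/373607 + 9225/2668 = 118845767/34371844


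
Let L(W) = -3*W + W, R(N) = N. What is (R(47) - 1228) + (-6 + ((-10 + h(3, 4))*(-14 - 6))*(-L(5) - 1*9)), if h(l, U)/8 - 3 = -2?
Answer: -1147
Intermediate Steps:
h(l, U) = 8 (h(l, U) = 24 + 8*(-2) = 24 - 16 = 8)
L(W) = -2*W
(R(47) - 1228) + (-6 + ((-10 + h(3, 4))*(-14 - 6))*(-L(5) - 1*9)) = (47 - 1228) + (-6 + ((-10 + 8)*(-14 - 6))*(-(-2)*5 - 1*9)) = -1181 + (-6 + (-2*(-20))*(-1*(-10) - 9)) = -1181 + (-6 + 40*(10 - 9)) = -1181 + (-6 + 40*1) = -1181 + (-6 + 40) = -1181 + 34 = -1147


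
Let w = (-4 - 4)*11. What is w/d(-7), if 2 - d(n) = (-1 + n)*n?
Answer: 44/27 ≈ 1.6296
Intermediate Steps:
d(n) = 2 - n*(-1 + n) (d(n) = 2 - (-1 + n)*n = 2 - n*(-1 + n))
w = -88 (w = -8*11 = -88)
w/d(-7) = -88/(2 - 7 - 1*(-7)**2) = -88/(2 - 7 - 1*49) = -88/(2 - 7 - 49) = -88/(-54) = -88*(-1/54) = 44/27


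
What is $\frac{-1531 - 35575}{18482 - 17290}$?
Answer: $- \frac{18553}{596} \approx -31.129$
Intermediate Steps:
$\frac{-1531 - 35575}{18482 - 17290} = - \frac{37106}{1192} = \left(-37106\right) \frac{1}{1192} = - \frac{18553}{596}$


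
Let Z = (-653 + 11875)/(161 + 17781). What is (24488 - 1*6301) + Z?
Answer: 163161188/8971 ≈ 18188.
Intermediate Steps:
Z = 5611/8971 (Z = 11222/17942 = 11222*(1/17942) = 5611/8971 ≈ 0.62546)
(24488 - 1*6301) + Z = (24488 - 1*6301) + 5611/8971 = (24488 - 6301) + 5611/8971 = 18187 + 5611/8971 = 163161188/8971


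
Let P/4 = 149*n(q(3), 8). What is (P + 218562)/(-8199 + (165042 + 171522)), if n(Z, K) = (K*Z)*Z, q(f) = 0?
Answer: 72854/109455 ≈ 0.66561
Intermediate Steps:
n(Z, K) = K*Z**2
P = 0 (P = 4*(149*(8*0**2)) = 4*(149*(8*0)) = 4*(149*0) = 4*0 = 0)
(P + 218562)/(-8199 + (165042 + 171522)) = (0 + 218562)/(-8199 + (165042 + 171522)) = 218562/(-8199 + 336564) = 218562/328365 = 218562*(1/328365) = 72854/109455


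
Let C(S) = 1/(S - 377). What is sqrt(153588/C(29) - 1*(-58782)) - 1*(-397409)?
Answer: 397409 + I*sqrt(53389842) ≈ 3.9741e+5 + 7306.8*I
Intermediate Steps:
C(S) = 1/(-377 + S)
sqrt(153588/C(29) - 1*(-58782)) - 1*(-397409) = sqrt(153588/(1/(-377 + 29)) - 1*(-58782)) - 1*(-397409) = sqrt(153588/(1/(-348)) + 58782) + 397409 = sqrt(153588/(-1/348) + 58782) + 397409 = sqrt(153588*(-348) + 58782) + 397409 = sqrt(-53448624 + 58782) + 397409 = sqrt(-53389842) + 397409 = I*sqrt(53389842) + 397409 = 397409 + I*sqrt(53389842)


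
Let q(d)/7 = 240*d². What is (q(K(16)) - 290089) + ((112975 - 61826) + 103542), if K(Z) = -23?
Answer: 753322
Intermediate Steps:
q(d) = 1680*d² (q(d) = 7*(240*d²) = 1680*d²)
(q(K(16)) - 290089) + ((112975 - 61826) + 103542) = (1680*(-23)² - 290089) + ((112975 - 61826) + 103542) = (1680*529 - 290089) + (51149 + 103542) = (888720 - 290089) + 154691 = 598631 + 154691 = 753322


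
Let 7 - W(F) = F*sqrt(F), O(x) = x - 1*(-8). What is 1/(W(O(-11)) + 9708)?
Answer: 9715/94381252 - 3*I*sqrt(3)/94381252 ≈ 0.00010293 - 5.5055e-8*I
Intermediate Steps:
O(x) = 8 + x (O(x) = x + 8 = 8 + x)
W(F) = 7 - F**(3/2) (W(F) = 7 - F*sqrt(F) = 7 - F**(3/2))
1/(W(O(-11)) + 9708) = 1/((7 - (8 - 11)**(3/2)) + 9708) = 1/((7 - (-3)**(3/2)) + 9708) = 1/((7 - (-3)*I*sqrt(3)) + 9708) = 1/((7 + 3*I*sqrt(3)) + 9708) = 1/(9715 + 3*I*sqrt(3))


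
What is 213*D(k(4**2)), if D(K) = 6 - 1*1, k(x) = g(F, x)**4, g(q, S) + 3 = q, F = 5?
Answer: 1065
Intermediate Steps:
g(q, S) = -3 + q
k(x) = 16 (k(x) = (-3 + 5)**4 = 2**4 = 16)
D(K) = 5 (D(K) = 6 - 1 = 5)
213*D(k(4**2)) = 213*5 = 1065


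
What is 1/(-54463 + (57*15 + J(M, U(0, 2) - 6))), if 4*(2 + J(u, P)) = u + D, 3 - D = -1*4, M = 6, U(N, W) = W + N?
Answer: -4/214427 ≈ -1.8654e-5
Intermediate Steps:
U(N, W) = N + W
D = 7 (D = 3 - (-1)*4 = 3 - 1*(-4) = 3 + 4 = 7)
J(u, P) = -¼ + u/4 (J(u, P) = -2 + (u + 7)/4 = -2 + (7 + u)/4 = -2 + (7/4 + u/4) = -¼ + u/4)
1/(-54463 + (57*15 + J(M, U(0, 2) - 6))) = 1/(-54463 + (57*15 + (-¼ + (¼)*6))) = 1/(-54463 + (855 + (-¼ + 3/2))) = 1/(-54463 + (855 + 5/4)) = 1/(-54463 + 3425/4) = 1/(-214427/4) = -4/214427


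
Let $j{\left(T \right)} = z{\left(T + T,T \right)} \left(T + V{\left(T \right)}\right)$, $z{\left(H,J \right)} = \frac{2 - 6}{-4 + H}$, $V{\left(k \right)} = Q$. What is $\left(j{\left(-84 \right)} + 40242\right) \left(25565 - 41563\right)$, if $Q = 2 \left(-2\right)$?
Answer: $- \frac{27681627364}{43} \approx -6.4376 \cdot 10^{8}$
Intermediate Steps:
$Q = -4$
$V{\left(k \right)} = -4$
$z{\left(H,J \right)} = - \frac{4}{-4 + H}$
$j{\left(T \right)} = - \frac{4 \left(-4 + T\right)}{-4 + 2 T}$ ($j{\left(T \right)} = - \frac{4}{-4 + \left(T + T\right)} \left(T - 4\right) = - \frac{4}{-4 + 2 T} \left(-4 + T\right) = - \frac{4 \left(-4 + T\right)}{-4 + 2 T}$)
$\left(j{\left(-84 \right)} + 40242\right) \left(25565 - 41563\right) = \left(\frac{2 \left(4 - -84\right)}{-2 - 84} + 40242\right) \left(25565 - 41563\right) = \left(\frac{2 \left(4 + 84\right)}{-86} + 40242\right) \left(-15998\right) = \left(2 \left(- \frac{1}{86}\right) 88 + 40242\right) \left(-15998\right) = \left(- \frac{88}{43} + 40242\right) \left(-15998\right) = \frac{1730318}{43} \left(-15998\right) = - \frac{27681627364}{43}$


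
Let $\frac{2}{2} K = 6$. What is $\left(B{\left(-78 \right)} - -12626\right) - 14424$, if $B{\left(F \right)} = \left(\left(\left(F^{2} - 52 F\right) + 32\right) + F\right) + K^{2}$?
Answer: $8332$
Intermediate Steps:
$K = 6$
$B{\left(F \right)} = 68 + F^{2} - 51 F$ ($B{\left(F \right)} = \left(\left(\left(F^{2} - 52 F\right) + 32\right) + F\right) + 6^{2} = \left(\left(32 + F^{2} - 52 F\right) + F\right) + 36 = \left(32 + F^{2} - 51 F\right) + 36 = 68 + F^{2} - 51 F$)
$\left(B{\left(-78 \right)} - -12626\right) - 14424 = \left(\left(68 + \left(-78\right)^{2} - -3978\right) - -12626\right) - 14424 = \left(\left(68 + 6084 + 3978\right) + 12626\right) - 14424 = \left(10130 + 12626\right) - 14424 = 22756 - 14424 = 8332$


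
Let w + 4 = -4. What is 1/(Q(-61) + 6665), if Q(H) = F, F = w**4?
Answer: 1/10761 ≈ 9.2928e-5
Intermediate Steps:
w = -8 (w = -4 - 4 = -8)
F = 4096 (F = (-8)**4 = 4096)
Q(H) = 4096
1/(Q(-61) + 6665) = 1/(4096 + 6665) = 1/10761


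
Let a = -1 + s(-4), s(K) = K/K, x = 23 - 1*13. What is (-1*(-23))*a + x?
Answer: 10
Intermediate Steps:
x = 10 (x = 23 - 13 = 10)
s(K) = 1
a = 0 (a = -1 + 1 = 0)
(-1*(-23))*a + x = -1*(-23)*0 + 10 = 23*0 + 10 = 0 + 10 = 10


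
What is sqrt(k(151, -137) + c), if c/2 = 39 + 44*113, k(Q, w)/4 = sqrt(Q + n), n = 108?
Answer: sqrt(10022 + 4*sqrt(259)) ≈ 100.43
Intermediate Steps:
k(Q, w) = 4*sqrt(108 + Q) (k(Q, w) = 4*sqrt(Q + 108) = 4*sqrt(108 + Q))
c = 10022 (c = 2*(39 + 44*113) = 2*(39 + 4972) = 2*5011 = 10022)
sqrt(k(151, -137) + c) = sqrt(4*sqrt(108 + 151) + 10022) = sqrt(4*sqrt(259) + 10022) = sqrt(10022 + 4*sqrt(259))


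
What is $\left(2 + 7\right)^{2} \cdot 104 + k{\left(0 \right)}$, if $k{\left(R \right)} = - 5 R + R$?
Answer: $8424$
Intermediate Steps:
$k{\left(R \right)} = - 4 R$
$\left(2 + 7\right)^{2} \cdot 104 + k{\left(0 \right)} = \left(2 + 7\right)^{2} \cdot 104 - 0 = 9^{2} \cdot 104 + 0 = 81 \cdot 104 + 0 = 8424 + 0 = 8424$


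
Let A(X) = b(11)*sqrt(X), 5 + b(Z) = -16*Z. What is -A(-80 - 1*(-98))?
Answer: 543*sqrt(2) ≈ 767.92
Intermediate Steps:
b(Z) = -5 - 16*Z
A(X) = -181*sqrt(X) (A(X) = (-5 - 16*11)*sqrt(X) = (-5 - 176)*sqrt(X) = -181*sqrt(X))
-A(-80 - 1*(-98)) = -(-181)*sqrt(-80 - 1*(-98)) = -(-181)*sqrt(-80 + 98) = -(-181)*sqrt(18) = -(-181)*3*sqrt(2) = -(-543)*sqrt(2) = 543*sqrt(2)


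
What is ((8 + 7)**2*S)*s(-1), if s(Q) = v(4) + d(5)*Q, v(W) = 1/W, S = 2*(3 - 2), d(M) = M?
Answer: -4275/2 ≈ -2137.5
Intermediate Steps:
S = 2 (S = 2*1 = 2)
s(Q) = 1/4 + 5*Q
((8 + 7)**2*S)*s(-1) = ((8 + 7)**2*2)*(1/4 + 5*(-1)) = (15**2*2)*(1/4 - 5) = (225*2)*(-19/4) = 450*(-19/4) = -4275/2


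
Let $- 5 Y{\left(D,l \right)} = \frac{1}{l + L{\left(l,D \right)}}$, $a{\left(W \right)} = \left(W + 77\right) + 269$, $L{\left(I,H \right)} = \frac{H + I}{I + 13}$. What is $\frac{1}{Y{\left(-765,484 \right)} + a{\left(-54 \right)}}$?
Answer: $\frac{1201335}{350789323} \approx 0.0034247$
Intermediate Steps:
$L{\left(I,H \right)} = \frac{H + I}{13 + I}$
$a{\left(W \right)} = 346 + W$ ($a{\left(W \right)} = \left(77 + W\right) + 269 = 346 + W$)
$Y{\left(D,l \right)} = - \frac{1}{5 \left(l + \frac{D + l}{13 + l}\right)}$
$\frac{1}{Y{\left(-765,484 \right)} + a{\left(-54 \right)}} = \frac{1}{\frac{-13 - 484}{5 \left(-765 + 484^{2} + 14 \cdot 484\right)} + \left(346 - 54\right)} = \frac{1}{\frac{-13 - 484}{5 \left(-765 + 234256 + 6776\right)} + 292} = \frac{1}{\frac{1}{5} \cdot \frac{1}{240267} \left(-497\right) + 292} = \frac{1}{- \frac{497}{1201335} + 292} = \frac{1}{\frac{350789323}{1201335}} = \frac{1201335}{350789323}$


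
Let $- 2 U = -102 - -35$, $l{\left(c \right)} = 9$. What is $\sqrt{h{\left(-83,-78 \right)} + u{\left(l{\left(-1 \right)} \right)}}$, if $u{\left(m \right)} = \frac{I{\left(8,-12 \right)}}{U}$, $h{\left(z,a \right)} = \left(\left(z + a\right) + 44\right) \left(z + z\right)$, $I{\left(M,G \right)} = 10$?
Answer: $\frac{\sqrt{87186698}}{67} \approx 139.36$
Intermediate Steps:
$U = \frac{67}{2}$ ($U = - \frac{-102 - -35}{2} = - \frac{-102 + 35}{2} = \left(- \frac{1}{2}\right) \left(-67\right) = \frac{67}{2} \approx 33.5$)
$h{\left(z,a \right)} = 2 z \left(44 + a + z\right)$ ($h{\left(z,a \right)} = \left(\left(a + z\right) + 44\right) 2 z = \left(44 + a + z\right) 2 z = 2 z \left(44 + a + z\right)$)
$u{\left(m \right)} = \frac{20}{67}$ ($u{\left(m \right)} = \frac{10}{\frac{67}{2}} = 10 \cdot \frac{2}{67} = \frac{20}{67}$)
$\sqrt{h{\left(-83,-78 \right)} + u{\left(l{\left(-1 \right)} \right)}} = \sqrt{2 \left(-83\right) \left(44 - 78 - 83\right) + \frac{20}{67}} = \sqrt{2 \left(-83\right) \left(-117\right) + \frac{20}{67}} = \sqrt{19422 + \frac{20}{67}} = \sqrt{\frac{1301294}{67}} = \frac{\sqrt{87186698}}{67}$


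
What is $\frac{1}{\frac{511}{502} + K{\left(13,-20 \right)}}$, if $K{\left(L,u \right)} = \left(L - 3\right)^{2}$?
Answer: $\frac{502}{50711} \approx 0.0098992$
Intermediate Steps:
$K{\left(L,u \right)} = \left(-3 + L\right)^{2}$
$\frac{1}{\frac{511}{502} + K{\left(13,-20 \right)}} = \frac{1}{\frac{511}{502} + \left(-3 + 13\right)^{2}} = \frac{1}{511 \cdot \frac{1}{502} + 10^{2}} = \frac{1}{\frac{511}{502} + 100} = \frac{1}{\frac{50711}{502}} = \frac{502}{50711}$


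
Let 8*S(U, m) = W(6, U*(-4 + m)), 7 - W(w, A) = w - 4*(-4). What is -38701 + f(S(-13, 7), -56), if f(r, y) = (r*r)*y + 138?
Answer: -310079/8 ≈ -38760.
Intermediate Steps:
W(w, A) = -9 - w (W(w, A) = 7 - (w - 4*(-4)) = 7 - (w + 16) = 7 - (16 + w) = 7 + (-16 - w) = -9 - w)
S(U, m) = -15/8 (S(U, m) = (-9 - 1*6)/8 = (-9 - 6)/8 = (⅛)*(-15) = -15/8)
f(r, y) = 138 + y*r² (f(r, y) = r²*y + 138 = y*r² + 138 = 138 + y*r²)
-38701 + f(S(-13, 7), -56) = -38701 + (138 - 56*(-15/8)²) = -38701 + (138 - 56*225/64) = -38701 + (138 - 1575/8) = -38701 - 471/8 = -310079/8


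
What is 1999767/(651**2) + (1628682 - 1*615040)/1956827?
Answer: 206799073931/39490725687 ≈ 5.2366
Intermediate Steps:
1999767/(651**2) + (1628682 - 1*615040)/1956827 = 1999767/423801 + (1628682 - 615040)*(1/1956827) = 1999767*(1/423801) + 1013642*(1/1956827) = 95227/20181 + 1013642/1956827 = 206799073931/39490725687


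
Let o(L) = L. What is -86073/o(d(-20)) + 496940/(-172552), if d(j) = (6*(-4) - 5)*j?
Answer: -1892536687/12510020 ≈ -151.28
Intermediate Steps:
d(j) = -29*j (d(j) = (-24 - 5)*j = -29*j)
-86073/o(d(-20)) + 496940/(-172552) = -86073/((-29*(-20))) + 496940/(-172552) = -86073/580 + 496940*(-1/172552) = -86073*1/580 - 124235/43138 = -86073/580 - 124235/43138 = -1892536687/12510020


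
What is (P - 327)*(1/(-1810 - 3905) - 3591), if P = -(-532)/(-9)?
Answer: 14263183370/10287 ≈ 1.3865e+6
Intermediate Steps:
P = -532/9 (P = -(-532)*(-1)/9 = -266*2/9 = -532/9 ≈ -59.111)
(P - 327)*(1/(-1810 - 3905) - 3591) = (-532/9 - 327)*(1/(-1810 - 3905) - 3591) = -3475*(1/(-5715) - 3591)/9 = -3475*(-1/5715 - 3591)/9 = -3475/9*(-20522566/5715) = 14263183370/10287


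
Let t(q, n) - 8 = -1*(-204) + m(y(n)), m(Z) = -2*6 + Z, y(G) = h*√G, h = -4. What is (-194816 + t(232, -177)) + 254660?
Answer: 60044 - 4*I*√177 ≈ 60044.0 - 53.217*I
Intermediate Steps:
y(G) = -4*√G
m(Z) = -12 + Z
t(q, n) = 200 - 4*√n (t(q, n) = 8 + (-1*(-204) + (-12 - 4*√n)) = 8 + (204 + (-12 - 4*√n)) = 8 + (192 - 4*√n) = 200 - 4*√n)
(-194816 + t(232, -177)) + 254660 = (-194816 + (200 - 4*I*√177)) + 254660 = (-194616 - 4*I*√177) + 254660 = 60044 - 4*I*√177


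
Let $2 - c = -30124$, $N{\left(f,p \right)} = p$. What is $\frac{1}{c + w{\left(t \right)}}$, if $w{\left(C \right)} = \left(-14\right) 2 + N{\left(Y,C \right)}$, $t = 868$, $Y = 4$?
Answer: $\frac{1}{30966} \approx 3.2293 \cdot 10^{-5}$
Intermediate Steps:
$c = 30126$ ($c = 2 - -30124 = 2 + 30124 = 30126$)
$w{\left(C \right)} = -28 + C$ ($w{\left(C \right)} = \left(-14\right) 2 + C = -28 + C$)
$\frac{1}{c + w{\left(t \right)}} = \frac{1}{30126 + \left(-28 + 868\right)} = \frac{1}{30126 + 840} = \frac{1}{30966}$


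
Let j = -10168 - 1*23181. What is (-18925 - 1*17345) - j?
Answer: -2921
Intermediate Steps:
j = -33349 (j = -10168 - 23181 = -33349)
(-18925 - 1*17345) - j = (-18925 - 1*17345) - 1*(-33349) = (-18925 - 17345) + 33349 = -36270 + 33349 = -2921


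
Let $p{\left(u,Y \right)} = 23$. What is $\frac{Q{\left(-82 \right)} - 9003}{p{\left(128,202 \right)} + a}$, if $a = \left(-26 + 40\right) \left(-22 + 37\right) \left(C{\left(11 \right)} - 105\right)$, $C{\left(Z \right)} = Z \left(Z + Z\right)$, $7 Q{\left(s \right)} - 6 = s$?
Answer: $- \frac{63097}{201551} \approx -0.31306$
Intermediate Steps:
$Q{\left(s \right)} = \frac{6}{7} + \frac{s}{7}$
$C{\left(Z \right)} = 2 Z^{2}$ ($C{\left(Z \right)} = Z 2 Z = 2 Z^{2}$)
$a = 28770$ ($a = \left(-26 + 40\right) \left(-22 + 37\right) \left(2 \cdot 11^{2} - 105\right) = 14 \cdot 15 \left(2 \cdot 121 - 105\right) = 210 \left(242 - 105\right) = 210 \cdot 137 = 28770$)
$\frac{Q{\left(-82 \right)} - 9003}{p{\left(128,202 \right)} + a} = \frac{\left(\frac{6}{7} + \frac{1}{7} \left(-82\right)\right) - 9003}{23 + 28770} = \frac{\left(\frac{6}{7} - \frac{82}{7}\right) - 9003}{28793} = \left(- \frac{76}{7} - 9003\right) \frac{1}{28793} = \left(- \frac{63097}{7}\right) \frac{1}{28793} = - \frac{63097}{201551}$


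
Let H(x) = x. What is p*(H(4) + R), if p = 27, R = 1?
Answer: 135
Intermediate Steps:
p*(H(4) + R) = 27*(4 + 1) = 27*5 = 135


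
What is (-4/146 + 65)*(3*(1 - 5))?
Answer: -56916/73 ≈ -779.67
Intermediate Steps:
(-4/146 + 65)*(3*(1 - 5)) = (-4*1/146 + 65)*(3*(-4)) = (-2/73 + 65)*(-12) = (4743/73)*(-12) = -56916/73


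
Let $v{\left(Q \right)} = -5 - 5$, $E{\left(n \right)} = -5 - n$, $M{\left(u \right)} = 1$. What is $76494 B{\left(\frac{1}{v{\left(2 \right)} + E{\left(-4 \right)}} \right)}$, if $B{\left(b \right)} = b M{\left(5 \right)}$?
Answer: $-6954$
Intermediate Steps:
$v{\left(Q \right)} = -10$
$B{\left(b \right)} = b$ ($B{\left(b \right)} = b 1 = b$)
$76494 B{\left(\frac{1}{v{\left(2 \right)} + E{\left(-4 \right)}} \right)} = \frac{76494}{-10 - 1} = \frac{76494}{-11} = 76494 \left(- \frac{1}{11}\right) = -6954$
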